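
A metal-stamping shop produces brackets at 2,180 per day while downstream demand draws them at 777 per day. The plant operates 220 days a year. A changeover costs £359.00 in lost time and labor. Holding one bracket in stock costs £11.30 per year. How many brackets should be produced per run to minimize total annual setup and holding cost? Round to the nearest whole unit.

Q* ≈ 4,108 brackets

Annual demand D = 777 × 220 = 170,940.
Production build-up factor (1 − d/p) = 1 − 777/2,180 = 0.6436.
Q* = √(2DS / (H(1 − d/p))) = √(2 × 170,940 × 359 / (11.3 × 0.6436)).
= √(122,734,920 / 7.2724) ≈ 4108.131.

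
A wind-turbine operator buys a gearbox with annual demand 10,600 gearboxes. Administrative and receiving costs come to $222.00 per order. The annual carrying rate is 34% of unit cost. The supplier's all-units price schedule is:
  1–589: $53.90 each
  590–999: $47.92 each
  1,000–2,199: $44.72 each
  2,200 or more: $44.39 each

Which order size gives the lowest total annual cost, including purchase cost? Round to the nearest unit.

Holding cost per unit per year at price C is H = 0.34·C.
For each price level, check whether its EOQ is feasible; otherwise the best quantity at that price is the breakpoint.
EOQ at $53.90 = 506.8 (feasible in tier 1): TC = 10,600×$53.90 + (10,600/506.8)×222 + (506.8/2)×0.34×$53.90 = $580,627.06.
EOQ at $47.92 = 537.5 < 590, so use break Q=590: TC = 10,600×$47.92 + (10,600/590.0)×222 + (590.0/2)×0.34×$47.92 = $516,746.85.
EOQ at $44.72 = 556.4 < 1000, so use break Q=1000: TC = 10,600×$44.72 + (10,600/1000.0)×222 + (1000.0/2)×0.34×$44.72 = $483,987.60.
EOQ at $44.39 = 558.4 < 2200, so use break Q=2200: TC = 10,600×$44.39 + (10,600/2200.0)×222 + (2200.0/2)×0.34×$44.39 = $488,205.50.
Lowest total cost is $483,987.60 at Q = 1000.0.

Q* ≈ 1,000 gearboxes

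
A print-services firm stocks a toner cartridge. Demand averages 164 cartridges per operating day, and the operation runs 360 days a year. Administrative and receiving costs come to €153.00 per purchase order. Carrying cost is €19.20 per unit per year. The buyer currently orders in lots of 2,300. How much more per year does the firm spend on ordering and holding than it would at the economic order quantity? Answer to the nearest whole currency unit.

Extra cost ≈ €7,383 per year

Annual demand D = 164 × 360 = 59,040.
EOQ = √(2DS/H) = √(2 × 59,040 × 153 / 19.2) ≈ 970.03.
Cost at Q* = (D/Q*)S + (Q*/2)H = √(2DSH) ≈ €18,624.49.
Cost at Q = 2,300: (59,040/2,300)×153 + (2,300/2)×19.2 = €3,927.44 + €22,080.00 = €26,007.44.
Excess = €26,007.44 − €18,624.49 = €7,382.95.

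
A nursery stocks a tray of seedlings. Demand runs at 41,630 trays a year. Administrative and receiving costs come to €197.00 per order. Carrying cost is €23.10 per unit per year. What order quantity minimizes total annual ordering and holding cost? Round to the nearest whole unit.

Q* ≈ 843 trays

EOQ = √(2DS / H) = √(2 × 41,630 × 197 / 23.1).
= √(16,402,220 / 23.1) = √710,052.8139 ≈ 842.646.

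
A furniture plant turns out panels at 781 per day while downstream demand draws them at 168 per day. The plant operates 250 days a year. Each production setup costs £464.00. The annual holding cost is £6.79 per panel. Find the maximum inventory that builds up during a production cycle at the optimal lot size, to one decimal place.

I_max ≈ 2,122.6 panels

Annual demand D = 168 × 250 = 42,000.
Production build-up factor (1 − d/p) = 1 − 168/781 = 0.7849.
Q* = √(2DS / (H(1 − d/p))) = √(2 × 42,000 × 464 / (6.79 × 0.7849)).
= √(38,976,000 / 5.3294) ≈ 2704.326.
Maximum inventory = Q*(1 − d/p) = 2704.326 × 0.7849 ≈ 2122.601.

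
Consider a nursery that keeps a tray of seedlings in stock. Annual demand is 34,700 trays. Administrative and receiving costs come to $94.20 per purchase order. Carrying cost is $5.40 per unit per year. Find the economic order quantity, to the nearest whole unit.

Q* ≈ 1,100 trays

EOQ = √(2DS / H) = √(2 × 34,700 × 94.2 / 5.4).
= √(6,537,480 / 5.4) = √1,210,644.4444 ≈ 1100.293.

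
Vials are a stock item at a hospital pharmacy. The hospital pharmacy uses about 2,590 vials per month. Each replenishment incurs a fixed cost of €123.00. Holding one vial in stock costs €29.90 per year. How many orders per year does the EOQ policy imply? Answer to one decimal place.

N ≈ 61.5 orders per year

Annual demand D = 2,590 × 12 = 31,080.
Q* = √(2DS/H) = √(2 × 31,080 × 123 / 29.9) ≈ 505.68.
Orders per year = D / Q* = 31,080 / 505.68 ≈ 61.462.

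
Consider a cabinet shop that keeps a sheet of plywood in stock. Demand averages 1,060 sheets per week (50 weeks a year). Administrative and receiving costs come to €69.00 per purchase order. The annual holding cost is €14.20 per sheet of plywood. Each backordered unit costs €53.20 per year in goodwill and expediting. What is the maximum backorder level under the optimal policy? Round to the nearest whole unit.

Annual demand D = 1,060 × 50 = 53,000.
With planned backorders, Q* = √(2DS/H) · √((H+B)/B).
√(2DS/H) = √(2 × 53,000 × 69 / 14.2) = 717.684.
√((H+B)/B) = √((14.2+53.2)/53.2) = 1.1256.
Q* ≈ 807.807.
S* = Q* · H/(H+B) = 807.807 × 14.2/67.4 ≈ 170.191.

S* ≈ 170 sheets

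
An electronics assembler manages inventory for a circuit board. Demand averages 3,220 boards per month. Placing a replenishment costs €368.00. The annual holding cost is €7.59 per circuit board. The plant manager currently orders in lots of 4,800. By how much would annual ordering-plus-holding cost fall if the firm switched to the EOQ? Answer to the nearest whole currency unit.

Extra cost ≈ €6,486 per year

Annual demand D = 3,220 × 12 = 38,640.
EOQ = √(2DS/H) = √(2 × 38,640 × 368 / 7.59) ≈ 1935.69.
Cost at Q* = (D/Q*)S + (Q*/2)H = √(2DSH) ≈ €14,691.91.
Cost at Q = 4,800: (38,640/4,800)×368 + (4,800/2)×7.59 = €2,962.40 + €18,216.00 = €21,178.40.
Excess = €21,178.40 − €14,691.91 = €6,486.49.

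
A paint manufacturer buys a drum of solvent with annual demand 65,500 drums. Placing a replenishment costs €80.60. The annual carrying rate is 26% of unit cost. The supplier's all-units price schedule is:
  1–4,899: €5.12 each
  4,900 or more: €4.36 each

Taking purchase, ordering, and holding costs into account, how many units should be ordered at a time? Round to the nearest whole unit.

Q* ≈ 4,900 drums

Holding cost per unit per year at price C is H = 0.26·C.
Evaluate total cost at each tier's feasible EOQ or, if the EOQ is below the tier, at the tier's minimum quantity.
EOQ at €5.12 = 2816.3 (feasible in tier 1): TC = 65,500×€5.12 + (65,500/2816.3)×80.6 + (2816.3/2)×0.26×€5.12 = €339,109.08.
EOQ at €4.36 = 3051.9 < 4900, so use break Q=4900: TC = 65,500×€4.36 + (65,500/4900.0)×80.6 + (4900.0/2)×0.26×€4.36 = €289,434.73.
Lowest total cost is €289,434.73 at Q = 4900.0.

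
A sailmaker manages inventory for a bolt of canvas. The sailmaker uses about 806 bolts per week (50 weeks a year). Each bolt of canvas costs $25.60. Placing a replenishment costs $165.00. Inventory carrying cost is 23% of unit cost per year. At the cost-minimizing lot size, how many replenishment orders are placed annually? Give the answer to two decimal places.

Annual demand D = 806 × 50 = 40,300.
Holding cost H = 0.23 × $25.60 = $5.8880 per unit per year.
EOQ = √(2DS/H) = √(2 × 40,300 × 165 / 5.888) ≈ 1502.88.
Orders per year = D / Q* = 40,300 / 1502.88 ≈ 26.815.

N ≈ 26.82 orders per year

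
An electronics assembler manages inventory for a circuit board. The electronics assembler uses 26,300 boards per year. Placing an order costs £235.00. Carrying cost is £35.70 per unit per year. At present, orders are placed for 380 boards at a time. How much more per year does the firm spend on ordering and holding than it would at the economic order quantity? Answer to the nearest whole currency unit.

Extra cost ≈ £2,041 per year

EOQ = √(2DS/H) = √(2 × 26,300 × 235 / 35.7) ≈ 588.43.
Cost at Q* = (D/Q*)S + (Q*/2)H = √(2DSH) ≈ £21,006.85.
Cost at Q = 380: (26,300/380)×235 + (380/2)×35.7 = £16,264.47 + £6,783.00 = £23,047.47.
Excess = £23,047.47 − £21,006.85 = £2,040.62.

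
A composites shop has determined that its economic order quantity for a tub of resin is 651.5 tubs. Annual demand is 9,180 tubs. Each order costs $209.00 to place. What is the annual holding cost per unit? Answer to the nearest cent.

Invert the EOQ relation Q*² = 2DS/H.
From Q* = √(2DS/H): H = 2DS / Q*² = 2 × 9,180 × 209 / 651.5² = 9.0405.

H ≈ $9.04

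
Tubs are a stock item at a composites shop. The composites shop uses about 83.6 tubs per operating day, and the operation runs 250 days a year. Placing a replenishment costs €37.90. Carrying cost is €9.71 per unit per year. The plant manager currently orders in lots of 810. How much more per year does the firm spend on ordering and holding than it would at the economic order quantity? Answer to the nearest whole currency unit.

Annual demand D = 83.6 × 250 = 20,900.
EOQ = √(2DS/H) = √(2 × 20,900 × 37.9 / 9.71) ≈ 403.92.
Cost at Q* = (D/Q*)S + (Q*/2)H = √(2DSH) ≈ €3,922.09.
Cost at Q = 810: (20,900/810)×37.9 + (810/2)×9.71 = €977.91 + €3,932.55 = €4,910.46.
Excess = €4,910.46 − €3,922.09 = €988.38.

Extra cost ≈ €988 per year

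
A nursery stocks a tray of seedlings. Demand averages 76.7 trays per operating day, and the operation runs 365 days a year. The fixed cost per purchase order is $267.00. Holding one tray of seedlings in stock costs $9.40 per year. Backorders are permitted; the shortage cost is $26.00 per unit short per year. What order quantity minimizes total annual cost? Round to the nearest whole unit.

Q* ≈ 1,472 trays

Annual demand D = 76.7 × 365 = 27,995.5.
With planned backorders, Q* = √(2DS/H) · √((H+B)/B).
√(2DS/H) = √(2 × 27,995.5 × 267 / 9.4) = 1261.104.
√((H+B)/B) = √((9.4+26)/26) = 1.1668.
Q* ≈ 1471.519.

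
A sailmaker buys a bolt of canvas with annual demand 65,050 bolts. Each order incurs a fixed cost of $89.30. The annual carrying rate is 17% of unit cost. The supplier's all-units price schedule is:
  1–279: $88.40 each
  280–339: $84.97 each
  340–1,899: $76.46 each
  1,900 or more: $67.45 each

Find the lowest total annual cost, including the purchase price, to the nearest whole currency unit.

TC* ≈ $4,401,573

Holding cost per unit per year at price C is H = 0.17·C.
Evaluate total cost at each tier's feasible EOQ or, if the EOQ is below the tier, at the tier's minimum quantity.
Tier 1 ($88.40): EOQ = 879.3 exceeds tier's upper bound 279, so this tier is dominated.
Tier 2 ($84.97): EOQ = 896.8 exceeds tier's upper bound 339, so this tier is dominated.
EOQ at $76.46 = 945.4 (feasible in tier 3): TC = 65,050×$76.46 + (65,050/945.4)×89.3 + (945.4/2)×0.17×$76.46 = $4,986,011.70.
EOQ at $67.45 = 1006.6 < 1900, so use break Q=1900: TC = 65,050×$67.45 + (65,050/1900.0)×89.3 + (1900.0/2)×0.17×$67.45 = $4,401,573.02.
Lowest total cost among the candidates is at Q = 1900.0.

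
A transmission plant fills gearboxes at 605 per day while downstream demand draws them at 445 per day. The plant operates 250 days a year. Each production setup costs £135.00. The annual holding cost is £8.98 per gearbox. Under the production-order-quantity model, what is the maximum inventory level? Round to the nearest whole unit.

I_max ≈ 941 gearboxes

Annual demand D = 445 × 250 = 111,250.
Production build-up factor (1 − d/p) = 1 − 445/605 = 0.2645.
Q* = √(2DS / (H(1 − d/p))) = √(2 × 111,250 × 135 / (8.98 × 0.2645)).
= √(30,037,500 / 2.3749) ≈ 3556.407.
Maximum inventory = Q*(1 − d/p) = 3556.407 × 0.2645 ≈ 940.537.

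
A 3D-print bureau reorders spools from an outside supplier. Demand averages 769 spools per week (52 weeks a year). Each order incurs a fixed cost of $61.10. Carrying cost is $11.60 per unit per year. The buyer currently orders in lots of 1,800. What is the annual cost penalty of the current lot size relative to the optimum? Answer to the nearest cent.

Annual demand D = 769 × 52 = 39,988.
EOQ = √(2DS/H) = √(2 × 39,988 × 61.1 / 11.6) ≈ 649.04.
Cost at Q* = (D/Q*)S + (Q*/2)H = √(2DSH) ≈ $7,528.86.
Cost at Q = 1,800: (39,988/1,800)×61.1 + (1,800/2)×11.6 = $1,357.37 + $10,440.00 = $11,797.37.
Excess = $11,797.37 − $7,528.86 = $4,268.51.

Extra cost ≈ $4,268.51 per year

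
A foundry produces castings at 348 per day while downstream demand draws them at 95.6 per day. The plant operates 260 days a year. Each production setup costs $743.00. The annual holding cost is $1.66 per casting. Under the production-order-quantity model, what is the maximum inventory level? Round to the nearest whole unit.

Annual demand D = 95.6 × 260 = 24,856.
Production build-up factor (1 − d/p) = 1 − 95.6/348 = 0.7253.
Q* = √(2DS / (H(1 − d/p))) = √(2 × 24,856 × 743 / (1.66 × 0.7253)).
= √(36,936,016 / 1.204) ≈ 5538.803.
Maximum inventory = Q*(1 − d/p) = 5538.803 × 0.7253 ≈ 4017.224.

I_max ≈ 4,017 castings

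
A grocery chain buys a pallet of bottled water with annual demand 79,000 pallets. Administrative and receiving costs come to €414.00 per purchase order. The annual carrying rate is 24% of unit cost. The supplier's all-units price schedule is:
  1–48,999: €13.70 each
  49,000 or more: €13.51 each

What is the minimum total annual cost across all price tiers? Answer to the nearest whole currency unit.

Holding cost per unit per year at price C is H = 0.24·C.
For each price level, check whether its EOQ is feasible; otherwise the best quantity at that price is the breakpoint.
EOQ at €13.70 = 4460.3 (feasible in tier 1): TC = 79,000×€13.70 + (79,000/4460.3)×414 + (4460.3/2)×0.24×€13.70 = €1,096,965.42.
EOQ at €13.51 = 4491.5 < 49000, so use break Q=49000: TC = 79,000×€13.51 + (79,000/49000.0)×414 + (49000.0/2)×0.24×€13.51 = €1,147,396.27.
Lowest total cost among the candidates is at Q = 4460.3.

TC* ≈ €1,096,965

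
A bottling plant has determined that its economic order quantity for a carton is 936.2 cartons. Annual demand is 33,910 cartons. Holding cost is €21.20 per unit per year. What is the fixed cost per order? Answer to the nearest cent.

The basic EOQ model gives Q* = √(2DS/H); rearrange for the unknown.
From Q* = √(2DS/H): S = Q*²H / (2D) = 936.2² × 21.2 / (2 × 33,910) = 273.9778.

S ≈ €273.98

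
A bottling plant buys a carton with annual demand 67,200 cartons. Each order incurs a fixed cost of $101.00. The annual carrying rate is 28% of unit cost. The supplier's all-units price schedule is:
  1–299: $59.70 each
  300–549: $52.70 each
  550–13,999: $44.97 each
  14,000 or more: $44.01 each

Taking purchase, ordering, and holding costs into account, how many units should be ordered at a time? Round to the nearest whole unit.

Q* ≈ 1,038 cartons

Holding cost per unit per year at price C is H = 0.28·C.
Candidates are each tier's EOQ (if it falls in that tier) and each price-break quantity.
Tier 1 ($59.70): EOQ = 901.1 exceeds tier's upper bound 299, so this tier is dominated.
Tier 2 ($52.70): EOQ = 959.1 exceeds tier's upper bound 549, so this tier is dominated.
EOQ at $44.97 = 1038.3 (feasible in tier 3): TC = 67,200×$44.97 + (67,200/1038.3)×101 + (1038.3/2)×0.28×$44.97 = $3,035,057.77.
EOQ at $44.01 = 1049.6 < 14000, so use break Q=14000: TC = 67,200×$44.01 + (67,200/14000.0)×101 + (14000.0/2)×0.28×$44.01 = $3,044,216.40.
Lowest total cost is $3,035,057.77 at Q = 1038.3.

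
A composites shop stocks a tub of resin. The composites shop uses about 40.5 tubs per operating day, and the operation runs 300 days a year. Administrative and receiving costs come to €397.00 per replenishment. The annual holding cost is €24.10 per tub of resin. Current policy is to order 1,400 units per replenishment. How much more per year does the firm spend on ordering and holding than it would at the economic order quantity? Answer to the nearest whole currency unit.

Extra cost ≈ €5,068 per year

Annual demand D = 40.5 × 300 = 12,150.
EOQ = √(2DS/H) = √(2 × 12,150 × 397 / 24.1) ≈ 632.69.
Cost at Q* = (D/Q*)S + (Q*/2)H = √(2DSH) ≈ €15,247.79.
Cost at Q = 1,400: (12,150/1,400)×397 + (1,400/2)×24.1 = €3,445.39 + €16,870.00 = €20,315.39.
Excess = €20,315.39 − €15,247.79 = €5,067.60.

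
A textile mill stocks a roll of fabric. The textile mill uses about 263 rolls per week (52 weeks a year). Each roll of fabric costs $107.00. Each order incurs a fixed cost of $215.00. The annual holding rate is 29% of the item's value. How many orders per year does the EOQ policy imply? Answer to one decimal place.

N ≈ 31.4 orders per year

Annual demand D = 263 × 52 = 13,676.
Holding cost H = 0.29 × $107.00 = $31.0300 per unit per year.
Q* = √(2DS/H) = √(2 × 13,676 × 215 / 31.03) ≈ 435.33.
Orders per year = D / Q* = 13,676 / 435.33 ≈ 31.415.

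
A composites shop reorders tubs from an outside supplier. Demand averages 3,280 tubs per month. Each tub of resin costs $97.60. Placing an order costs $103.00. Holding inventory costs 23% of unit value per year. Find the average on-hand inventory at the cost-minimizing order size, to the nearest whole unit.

Annual demand D = 3,280 × 12 = 39,360.
Holding cost H = 0.23 × $97.60 = $22.4480 per unit per year.
EOQ = √(2DS/H) = √(2 × 39,360 × 103 / 22.448) ≈ 601.00.
Average inventory = Q*/2 ≈ 601.00 / 2 = 300.499.

Average inventory ≈ 300 tubs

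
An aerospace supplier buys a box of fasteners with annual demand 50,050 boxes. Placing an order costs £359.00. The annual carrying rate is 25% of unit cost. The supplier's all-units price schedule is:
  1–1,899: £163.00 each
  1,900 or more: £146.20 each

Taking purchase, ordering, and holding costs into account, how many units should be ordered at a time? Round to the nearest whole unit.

Q* ≈ 1,900 boxes

Holding cost per unit per year at price C is H = 0.25·C.
Evaluate total cost at each tier's feasible EOQ or, if the EOQ is below the tier, at the tier's minimum quantity.
EOQ at £163.00 = 939.1 (feasible in tier 1): TC = 50,050×£163.00 + (50,050/939.1)×359 + (939.1/2)×0.25×£163.00 = £8,196,417.32.
EOQ at £146.20 = 991.6 < 1900, so use break Q=1900: TC = 50,050×£146.20 + (50,050/1900.0)×359 + (1900.0/2)×0.25×£146.20 = £7,361,489.32.
Lowest total cost is £7,361,489.32 at Q = 1900.0.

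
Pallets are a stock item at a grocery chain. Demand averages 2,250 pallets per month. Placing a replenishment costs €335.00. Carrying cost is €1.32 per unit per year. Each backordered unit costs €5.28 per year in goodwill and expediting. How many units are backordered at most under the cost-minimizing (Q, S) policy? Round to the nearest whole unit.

S* ≈ 828 pallets

Annual demand D = 2,250 × 12 = 27,000.
With planned backorders, Q* = √(2DS/H) · √((H+B)/B).
√(2DS/H) = √(2 × 27,000 × 335 / 1.32) = 3701.965.
√((H+B)/B) = √((1.32+5.28)/5.28) = 1.1180.
Q* ≈ 4138.923.
S* = Q* · H/(H+B) = 4138.923 × 1.32/6.6 ≈ 827.785.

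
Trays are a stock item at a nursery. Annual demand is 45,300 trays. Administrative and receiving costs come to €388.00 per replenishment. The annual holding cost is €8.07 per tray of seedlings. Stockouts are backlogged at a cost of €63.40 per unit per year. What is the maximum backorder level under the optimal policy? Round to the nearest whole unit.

With planned backorders, Q* = √(2DS/H) · √((H+B)/B).
√(2DS/H) = √(2 × 45,300 × 388 / 8.07) = 2087.100.
√((H+B)/B) = √((8.07+63.4)/63.4) = 1.0617.
Q* ≈ 2215.953.
S* = Q* · H/(H+B) = 2215.953 × 8.07/71.47 ≈ 250.213.

S* ≈ 250 trays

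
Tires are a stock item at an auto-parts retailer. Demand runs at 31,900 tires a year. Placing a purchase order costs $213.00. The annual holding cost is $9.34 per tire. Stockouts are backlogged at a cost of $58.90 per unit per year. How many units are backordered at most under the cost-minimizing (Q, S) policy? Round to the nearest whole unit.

S* ≈ 178 tires

With planned backorders, Q* = √(2DS/H) · √((H+B)/B).
√(2DS/H) = √(2 × 31,900 × 213 / 9.34) = 1206.220.
√((H+B)/B) = √((9.34+58.9)/58.9) = 1.0764.
Q* ≈ 1298.340.
S* = Q* · H/(H+B) = 1298.340 × 9.34/68.24 ≈ 177.704.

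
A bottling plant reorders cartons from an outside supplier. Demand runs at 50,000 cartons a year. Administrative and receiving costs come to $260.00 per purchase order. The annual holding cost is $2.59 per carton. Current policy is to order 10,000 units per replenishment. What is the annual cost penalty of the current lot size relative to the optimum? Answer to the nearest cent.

EOQ = √(2DS/H) = √(2 × 50,000 × 260 / 2.59) ≈ 3168.38.
Cost at Q* = (D/Q*)S + (Q*/2)H = √(2DSH) ≈ $8,206.10.
Cost at Q = 10,000: (50,000/10,000)×260 + (10,000/2)×2.59 = $1,300.00 + $12,950.00 = $14,250.00.
Excess = $14,250.00 − $8,206.10 = $6,043.90.

Extra cost ≈ $6,043.90 per year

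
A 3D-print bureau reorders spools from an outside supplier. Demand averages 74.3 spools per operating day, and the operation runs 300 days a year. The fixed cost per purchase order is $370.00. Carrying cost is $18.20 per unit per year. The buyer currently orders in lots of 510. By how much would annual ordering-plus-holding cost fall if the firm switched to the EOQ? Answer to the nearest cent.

Extra cost ≈ $3,485.85 per year

Annual demand D = 74.3 × 300 = 22,290.
EOQ = √(2DS/H) = √(2 × 22,290 × 370 / 18.2) ≈ 952.00.
Cost at Q* = (D/Q*)S + (Q*/2)H = √(2DSH) ≈ $17,326.33.
Cost at Q = 510: (22,290/510)×370 + (510/2)×18.2 = $16,171.18 + $4,641.00 = $20,812.18.
Excess = $20,812.18 − $17,326.33 = $3,485.85.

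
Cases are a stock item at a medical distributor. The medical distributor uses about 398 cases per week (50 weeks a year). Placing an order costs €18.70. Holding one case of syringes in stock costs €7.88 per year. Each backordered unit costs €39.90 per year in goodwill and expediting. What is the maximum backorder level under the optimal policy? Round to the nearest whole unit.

S* ≈ 55 cases

Annual demand D = 398 × 50 = 19,900.
With planned backorders, Q* = √(2DS/H) · √((H+B)/B).
√(2DS/H) = √(2 × 19,900 × 18.7 / 7.88) = 307.326.
√((H+B)/B) = √((7.88+39.9)/39.9) = 1.0943.
Q* ≈ 336.307.
S* = Q* · H/(H+B) = 336.307 × 7.88/47.78 ≈ 55.465.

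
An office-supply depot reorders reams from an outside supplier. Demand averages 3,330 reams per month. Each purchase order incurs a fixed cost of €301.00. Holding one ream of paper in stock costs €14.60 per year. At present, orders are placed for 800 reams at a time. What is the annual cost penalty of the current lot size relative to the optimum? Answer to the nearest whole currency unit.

Annual demand D = 3,330 × 12 = 39,960.
EOQ = √(2DS/H) = √(2 × 39,960 × 301 / 14.6) ≈ 1283.61.
Cost at Q* = (D/Q*)S + (Q*/2)H = √(2DSH) ≈ €18,740.77.
Cost at Q = 800: (39,960/800)×301 + (800/2)×14.6 = €15,034.95 + €5,840.00 = €20,874.95.
Excess = €20,874.95 − €18,740.77 = €2,134.18.

Extra cost ≈ €2,134 per year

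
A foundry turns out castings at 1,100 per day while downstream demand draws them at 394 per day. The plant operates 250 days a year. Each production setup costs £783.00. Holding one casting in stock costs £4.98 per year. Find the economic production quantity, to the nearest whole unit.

Annual demand D = 394 × 250 = 98,500.
Production build-up factor (1 − d/p) = 1 − 394/1,100 = 0.6418.
Q* = √(2DS / (H(1 − d/p))) = √(2 × 98,500 × 783 / (4.98 × 0.6418)).
= √(154,251,000 / 3.1963) ≈ 6946.936.

Q* ≈ 6,947 castings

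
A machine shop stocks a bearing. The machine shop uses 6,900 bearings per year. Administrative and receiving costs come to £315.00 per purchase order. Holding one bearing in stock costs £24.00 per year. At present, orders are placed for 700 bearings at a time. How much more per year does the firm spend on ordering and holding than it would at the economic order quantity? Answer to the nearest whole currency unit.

EOQ = √(2DS/H) = √(2 × 6,900 × 315 / 24) ≈ 425.59.
Cost at Q* = (D/Q*)S + (Q*/2)H = √(2DSH) ≈ £10,214.11.
Cost at Q = 700: (6,900/700)×315 + (700/2)×24 = £3,105.00 + £8,400.00 = £11,505.00.
Excess = £11,505.00 − £10,214.11 = £1,290.89.

Extra cost ≈ £1,291 per year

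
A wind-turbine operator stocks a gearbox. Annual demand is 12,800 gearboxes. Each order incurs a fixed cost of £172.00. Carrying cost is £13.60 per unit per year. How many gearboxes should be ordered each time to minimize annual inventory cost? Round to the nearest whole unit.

EOQ = √(2DS / H) = √(2 × 12,800 × 172 / 13.6).
= √(4,403,200 / 13.6) = √323,764.7059 ≈ 569.003.

Q* ≈ 569 gearboxes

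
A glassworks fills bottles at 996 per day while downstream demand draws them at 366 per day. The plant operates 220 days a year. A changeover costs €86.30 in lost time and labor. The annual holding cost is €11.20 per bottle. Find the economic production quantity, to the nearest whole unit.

Q* ≈ 1,401 bottles

Annual demand D = 366 × 220 = 80,520.
Production build-up factor (1 − d/p) = 1 − 366/996 = 0.6325.
Q* = √(2DS / (H(1 − d/p))) = √(2 × 80,520 × 86.3 / (11.2 × 0.6325)).
= √(13,897,752 / 7.0843) ≈ 1400.628.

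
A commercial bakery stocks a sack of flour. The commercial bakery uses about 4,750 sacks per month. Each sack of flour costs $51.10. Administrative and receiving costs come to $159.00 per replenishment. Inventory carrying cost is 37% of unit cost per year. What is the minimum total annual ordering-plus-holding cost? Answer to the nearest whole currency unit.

Annual demand D = 4,750 × 12 = 57,000.
Holding cost H = 0.37 × $51.10 = $18.9070 per unit per year.
The optimal lot size = √(2DS/H) = √(2 × 57,000 × 159 / 18.907) ≈ 979.13.
At the optimum the two cost components are equal, so total cost = 2·(Q*/2)H = Q*·H.
Minimum total = √(2DSH) = √(2 × 57,000 × 159 × 18.907) ≈ 18512.382.

TC* ≈ $18,512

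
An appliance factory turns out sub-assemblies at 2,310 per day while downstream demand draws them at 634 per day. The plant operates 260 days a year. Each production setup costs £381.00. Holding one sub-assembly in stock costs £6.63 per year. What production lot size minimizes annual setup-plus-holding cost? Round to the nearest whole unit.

Q* ≈ 5,110 sub-assemblies

Annual demand D = 634 × 260 = 164,840.
Production build-up factor (1 − d/p) = 1 − 634/2,310 = 0.7255.
Q* = √(2DS / (H(1 − d/p))) = √(2 × 164,840 × 381 / (6.63 × 0.7255)).
= √(125,608,080 / 4.8103) ≈ 5110.001.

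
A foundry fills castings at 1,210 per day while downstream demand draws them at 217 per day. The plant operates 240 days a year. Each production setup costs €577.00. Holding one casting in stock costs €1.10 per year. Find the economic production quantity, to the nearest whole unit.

Q* ≈ 8,159 castings

Annual demand D = 217 × 240 = 52,080.
Production build-up factor (1 − d/p) = 1 − 217/1,210 = 0.8207.
Q* = √(2DS / (H(1 − d/p))) = √(2 × 52,080 × 577 / (1.1 × 0.8207)).
= √(60,100,320 / 0.9027) ≈ 8159.435.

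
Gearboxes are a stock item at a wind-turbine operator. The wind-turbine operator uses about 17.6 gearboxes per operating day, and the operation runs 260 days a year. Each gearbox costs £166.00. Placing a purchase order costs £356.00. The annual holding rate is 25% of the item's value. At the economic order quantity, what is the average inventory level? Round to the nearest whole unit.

Average inventory ≈ 140 gearboxes

Annual demand D = 17.6 × 260 = 4,576.
Holding cost H = 0.25 × £166.00 = £41.5000 per unit per year.
Q* = √(2DS/H) = √(2 × 4,576 × 356 / 41.5) ≈ 280.19.
Average inventory = Q*/2 ≈ 280.19 / 2 = 140.097.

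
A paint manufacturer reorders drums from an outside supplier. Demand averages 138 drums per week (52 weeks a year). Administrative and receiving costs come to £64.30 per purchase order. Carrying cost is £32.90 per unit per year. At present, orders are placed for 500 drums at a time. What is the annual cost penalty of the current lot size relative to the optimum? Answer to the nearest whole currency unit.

Extra cost ≈ £3,638 per year

Annual demand D = 138 × 52 = 7,176.
EOQ = √(2DS/H) = √(2 × 7,176 × 64.3 / 32.9) ≈ 167.48.
Cost at Q* = (D/Q*)S + (Q*/2)H = √(2DSH) ≈ £5,510.10.
Cost at Q = 500: (7,176/500)×64.3 + (500/2)×32.9 = £922.83 + £8,225.00 = £9,147.83.
Excess = £9,147.83 − £5,510.10 = £3,637.73.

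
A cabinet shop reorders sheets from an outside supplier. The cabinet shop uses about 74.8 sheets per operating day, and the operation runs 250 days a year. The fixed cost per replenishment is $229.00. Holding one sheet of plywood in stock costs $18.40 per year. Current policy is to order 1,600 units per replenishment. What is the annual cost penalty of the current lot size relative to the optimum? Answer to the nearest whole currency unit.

Annual demand D = 74.8 × 250 = 18,700.
EOQ = √(2DS/H) = √(2 × 18,700 × 229 / 18.4) ≈ 682.25.
Cost at Q* = (D/Q*)S + (Q*/2)H = √(2DSH) ≈ $12,553.43.
Cost at Q = 1,600: (18,700/1,600)×229 + (1,600/2)×18.4 = $2,676.44 + $14,720.00 = $17,396.44.
Excess = $17,396.44 − $12,553.43 = $4,843.01.

Extra cost ≈ $4,843 per year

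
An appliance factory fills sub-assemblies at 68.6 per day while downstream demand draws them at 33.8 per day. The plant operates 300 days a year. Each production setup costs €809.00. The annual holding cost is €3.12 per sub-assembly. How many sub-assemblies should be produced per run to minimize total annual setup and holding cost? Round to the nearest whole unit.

Annual demand D = 33.8 × 300 = 10,140.
Production build-up factor (1 − d/p) = 1 − 33.8/68.6 = 0.5073.
Q* = √(2DS / (H(1 − d/p))) = √(2 × 10,140 × 809 / (3.12 × 0.5073)).
= √(16,406,520 / 1.5827) ≈ 3219.611.

Q* ≈ 3,220 sub-assemblies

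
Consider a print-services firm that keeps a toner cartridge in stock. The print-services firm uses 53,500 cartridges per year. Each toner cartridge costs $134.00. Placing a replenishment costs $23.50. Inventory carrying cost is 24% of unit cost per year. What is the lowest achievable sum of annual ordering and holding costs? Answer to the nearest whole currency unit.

TC* ≈ $8,993

Holding cost H = 0.24 × $134.00 = $32.1600 per unit per year.
The optimal lot size = √(2DS/H) = √(2 × 53,500 × 23.5 / 32.16) ≈ 279.62.
At Q*, ordering cost (D/Q*)S equals holding cost (Q*/2)H, each = √(DSH/2).
Minimum total = √(2DSH) = √(2 × 53,500 × 23.5 × 32.16) ≈ 8992.570.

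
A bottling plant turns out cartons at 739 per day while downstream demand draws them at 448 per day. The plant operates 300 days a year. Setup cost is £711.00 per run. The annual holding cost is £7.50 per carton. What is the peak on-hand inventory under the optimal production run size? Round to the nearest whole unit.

I_max ≈ 3,168 cartons

Annual demand D = 448 × 300 = 134,400.
Production build-up factor (1 − d/p) = 1 − 448/739 = 0.3938.
Q* = √(2DS / (H(1 − d/p))) = √(2 × 134,400 × 711 / (7.5 × 0.3938)).
= √(191,116,800 / 2.9533) ≈ 8044.416.
Maximum inventory = Q*(1 − d/p) = 8044.416 × 0.3938 ≈ 3167.693.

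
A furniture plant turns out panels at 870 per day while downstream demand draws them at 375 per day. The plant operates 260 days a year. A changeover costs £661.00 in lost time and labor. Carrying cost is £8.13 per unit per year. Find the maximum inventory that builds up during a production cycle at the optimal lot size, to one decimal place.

I_max ≈ 3,003.4 panels

Annual demand D = 375 × 260 = 97,500.
Production build-up factor (1 − d/p) = 1 − 375/870 = 0.5690.
Q* = √(2DS / (H(1 − d/p))) = √(2 × 97,500 × 661 / (8.13 × 0.5690)).
= √(128,895,000 / 4.6257) ≈ 5278.734.
Maximum inventory = Q*(1 − d/p) = 5278.734 × 0.5690 ≈ 3003.418.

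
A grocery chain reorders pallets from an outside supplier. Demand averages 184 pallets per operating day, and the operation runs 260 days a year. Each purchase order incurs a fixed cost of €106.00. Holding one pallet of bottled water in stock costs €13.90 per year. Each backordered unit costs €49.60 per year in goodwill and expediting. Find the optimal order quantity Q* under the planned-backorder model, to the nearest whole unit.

Q* ≈ 967 pallets

Annual demand D = 184 × 260 = 47,840.
With planned backorders, Q* = √(2DS/H) · √((H+B)/B).
√(2DS/H) = √(2 × 47,840 × 106 / 13.9) = 854.193.
√((H+B)/B) = √((13.9+49.6)/49.6) = 1.1315.
Q* ≈ 966.501.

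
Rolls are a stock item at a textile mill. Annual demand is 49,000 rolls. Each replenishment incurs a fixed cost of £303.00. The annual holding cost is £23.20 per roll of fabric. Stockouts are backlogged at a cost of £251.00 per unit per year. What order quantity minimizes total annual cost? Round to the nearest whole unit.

Q* ≈ 1,182 rolls

With planned backorders, Q* = √(2DS/H) · √((H+B)/B).
√(2DS/H) = √(2 × 49,000 × 303 / 23.2) = 1131.333.
√((H+B)/B) = √((23.2+251)/251) = 1.0452.
Q* ≈ 1182.462.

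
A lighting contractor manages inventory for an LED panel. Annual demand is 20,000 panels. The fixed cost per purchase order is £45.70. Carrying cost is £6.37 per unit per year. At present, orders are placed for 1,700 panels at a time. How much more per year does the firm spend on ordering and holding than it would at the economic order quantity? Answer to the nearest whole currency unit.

Extra cost ≈ £2,540 per year

EOQ = √(2DS/H) = √(2 × 20,000 × 45.7 / 6.37) ≈ 535.70.
Cost at Q* = (D/Q*)S + (Q*/2)H = √(2DSH) ≈ £3,412.38.
Cost at Q = 1,700: (20,000/1,700)×45.7 + (1,700/2)×6.37 = £537.65 + £5,414.50 = £5,952.15.
Excess = £5,952.15 − £3,412.38 = £2,539.76.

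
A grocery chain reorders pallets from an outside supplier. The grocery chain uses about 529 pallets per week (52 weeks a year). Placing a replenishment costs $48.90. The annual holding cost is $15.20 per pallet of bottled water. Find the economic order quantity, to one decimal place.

Q* ≈ 420.7 pallets

Annual demand D = 529 × 52 = 27,508.
EOQ = √(2DS / H) = √(2 × 27,508 × 48.9 / 15.2).
= √(2,690,282.4 / 15.2) = √176,992.2632 ≈ 420.704.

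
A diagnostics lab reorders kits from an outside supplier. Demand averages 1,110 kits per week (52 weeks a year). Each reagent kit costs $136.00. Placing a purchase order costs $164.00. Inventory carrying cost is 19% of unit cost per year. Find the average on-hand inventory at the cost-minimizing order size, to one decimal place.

Average inventory ≈ 428.0 kits

Annual demand D = 1,110 × 52 = 57,720.
Holding cost H = 0.19 × $136.00 = $25.8400 per unit per year.
The optimal lot size = √(2DS/H) = √(2 × 57,720 × 164 / 25.84) ≈ 855.96.
Average inventory = Q*/2 ≈ 855.96 / 2 = 427.980.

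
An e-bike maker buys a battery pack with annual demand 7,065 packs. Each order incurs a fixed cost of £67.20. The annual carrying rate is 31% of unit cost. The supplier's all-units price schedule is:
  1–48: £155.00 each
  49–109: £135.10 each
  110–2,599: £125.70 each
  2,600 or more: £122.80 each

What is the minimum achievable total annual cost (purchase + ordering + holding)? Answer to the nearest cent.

Holding cost per unit per year at price C is H = 0.31·C.
Candidates are each tier's EOQ (if it falls in that tier) and each price-break quantity.
Tier 1 (£155.00): EOQ = 140.6 exceeds tier's upper bound 48, so this tier is dominated.
Tier 2 (£135.10): EOQ = 150.6 exceeds tier's upper bound 109, so this tier is dominated.
EOQ at £125.70 = 156.1 (feasible in tier 3): TC = 7,065×£125.70 + (7,065/156.1)×67.2 + (156.1/2)×0.31×£125.70 = £894,153.31.
EOQ at £122.80 = 157.9 < 2600, so use break Q=2600: TC = 7,065×£122.80 + (7,065/2600.0)×67.2 + (2600.0/2)×0.31×£122.80 = £917,253.00.
Lowest total cost among the candidates is at Q = 156.1.

TC* ≈ £894,153.31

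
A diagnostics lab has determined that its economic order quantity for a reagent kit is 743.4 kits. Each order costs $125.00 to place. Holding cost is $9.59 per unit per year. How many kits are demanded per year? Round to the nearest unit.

The basic EOQ model gives Q* = √(2DS/H); rearrange for the unknown.
From Q* = √(2DS/H): D = Q*²H / (2S) = 743.4² × 9.59 / (2 × 125) = 21199.407.

D ≈ 21,199 kits per year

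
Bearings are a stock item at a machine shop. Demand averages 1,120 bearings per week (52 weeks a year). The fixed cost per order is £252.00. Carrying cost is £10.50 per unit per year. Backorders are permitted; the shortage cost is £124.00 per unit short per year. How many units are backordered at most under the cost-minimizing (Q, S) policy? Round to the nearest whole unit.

S* ≈ 136 bearings

Annual demand D = 1,120 × 52 = 58,240.
With planned backorders, Q* = √(2DS/H) · √((H+B)/B).
√(2DS/H) = √(2 × 58,240 × 252 / 10.5) = 1671.981.
√((H+B)/B) = √((10.5+124)/124) = 1.0415.
Q* ≈ 1741.332.
S* = Q* · H/(H+B) = 1741.332 × 10.5/134.5 ≈ 135.940.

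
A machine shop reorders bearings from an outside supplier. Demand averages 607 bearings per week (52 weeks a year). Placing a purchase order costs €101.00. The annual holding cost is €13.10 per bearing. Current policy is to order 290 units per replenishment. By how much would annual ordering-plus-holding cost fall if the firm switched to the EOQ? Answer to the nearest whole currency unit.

Annual demand D = 607 × 52 = 31,564.
EOQ = √(2DS/H) = √(2 × 31,564 × 101 / 13.1) ≈ 697.65.
Cost at Q* = (D/Q*)S + (Q*/2)H = √(2DSH) ≈ €9,139.18.
Cost at Q = 290: (31,564/290)×101 + (290/2)×13.1 = €10,992.98 + €1,899.50 = €12,892.48.
Excess = €12,892.48 − €9,139.18 = €3,753.30.

Extra cost ≈ €3,753 per year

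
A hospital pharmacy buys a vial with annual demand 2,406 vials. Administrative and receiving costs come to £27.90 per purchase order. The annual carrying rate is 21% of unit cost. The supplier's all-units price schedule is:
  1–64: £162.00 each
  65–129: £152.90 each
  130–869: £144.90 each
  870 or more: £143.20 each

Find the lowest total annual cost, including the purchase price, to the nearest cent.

TC* ≈ £351,123.65

Holding cost per unit per year at price C is H = 0.21·C.
For each price level, check whether its EOQ is feasible; otherwise the best quantity at that price is the breakpoint.
EOQ at £162.00 = 62.8 (feasible in tier 1): TC = 2,406×£162.00 + (2,406/62.8)×27.9 + (62.8/2)×0.21×£162.00 = £391,909.14.
EOQ at £152.90 = 64.7 < 65, so use break Q=65: TC = 2,406×£152.90 + (2,406/65.0)×27.9 + (65.0/2)×0.21×£152.90 = £369,953.67.
EOQ at £144.90 = 66.4 < 130, so use break Q=130: TC = 2,406×£144.90 + (2,406/130.0)×27.9 + (130.0/2)×0.21×£144.90 = £351,123.65.
EOQ at £143.20 = 66.8 < 870, so use break Q=870: TC = 2,406×£143.20 + (2,406/870.0)×27.9 + (870.0/2)×0.21×£143.20 = £357,697.68.
Lowest total cost among the candidates is at Q = 130.0.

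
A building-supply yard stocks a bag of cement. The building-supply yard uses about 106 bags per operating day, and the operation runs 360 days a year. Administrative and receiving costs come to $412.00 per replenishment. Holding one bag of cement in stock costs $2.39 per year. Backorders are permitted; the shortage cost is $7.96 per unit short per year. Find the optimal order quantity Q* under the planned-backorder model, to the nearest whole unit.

Annual demand D = 106 × 360 = 38,160.
With planned backorders, Q* = √(2DS/H) · √((H+B)/B).
√(2DS/H) = √(2 × 38,160 × 412 / 2.39) = 3627.178.
√((H+B)/B) = √((2.39+7.96)/7.96) = 1.1403.
Q* ≈ 4136.019.

Q* ≈ 4,136 bags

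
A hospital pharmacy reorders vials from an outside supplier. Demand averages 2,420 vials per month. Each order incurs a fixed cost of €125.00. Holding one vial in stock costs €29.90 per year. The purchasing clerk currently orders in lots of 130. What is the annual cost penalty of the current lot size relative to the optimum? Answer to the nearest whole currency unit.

Annual demand D = 2,420 × 12 = 29,040.
EOQ = √(2DS/H) = √(2 × 29,040 × 125 / 29.9) ≈ 492.76.
Cost at Q* = (D/Q*)S + (Q*/2)H = √(2DSH) ≈ €14,733.43.
Cost at Q = 130: (29,040/130)×125 + (130/2)×29.9 = €27,923.08 + €1,943.50 = €29,866.58.
Excess = €29,866.58 − €14,733.43 = €15,133.15.

Extra cost ≈ €15,133 per year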